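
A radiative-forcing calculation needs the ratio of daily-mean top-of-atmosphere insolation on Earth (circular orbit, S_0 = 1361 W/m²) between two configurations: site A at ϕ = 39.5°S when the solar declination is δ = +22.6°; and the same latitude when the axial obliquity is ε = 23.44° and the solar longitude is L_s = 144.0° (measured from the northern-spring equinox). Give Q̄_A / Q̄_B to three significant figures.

— Configuration A (ϕ=-39.5°):
cos h₀ = −tan(-39.5°) tan(+22.600°) = 0.3431, h₀ = 1.2205 rad.
Bracket: h₀ sin ϕ sin δ + cos ϕ cos δ sin h₀ = 1.2205×-0.63608×0.38430 + 0.77162×0.92321×0.93928 = -0.298346 + 0.669112 = 0.370766.
Q̄ = (S_0/π) × [bracket] = (1361/π) × 0.370766 = 160.62 W/m².
— Configuration B (ϕ=-39.5°):
Solar declination: sin δ = sin ε · sin L_s = sin 23.44° × sin 144.0° = 0.23381, so δ = +13.522°.
cos h₀ = −tan(-39.5°) tan(+13.522°) = 0.1982, h₀ = 1.3712 rad.
Bracket: h₀ sin ϕ sin δ + cos ϕ cos δ sin h₀ = 1.3712×-0.63608×0.23381 + 0.77162×0.97228×0.98015 = -0.203927 + 0.735339 = 0.531412.
Q̄ = (S_0/π) × [bracket] = (1361/π) × 0.531412 = 230.22 W/m².
Ratio Q̄_A / Q̄_B = 160.62 / 230.22 = 0.6977.

Q̄_A / Q̄_B ≈ 0.698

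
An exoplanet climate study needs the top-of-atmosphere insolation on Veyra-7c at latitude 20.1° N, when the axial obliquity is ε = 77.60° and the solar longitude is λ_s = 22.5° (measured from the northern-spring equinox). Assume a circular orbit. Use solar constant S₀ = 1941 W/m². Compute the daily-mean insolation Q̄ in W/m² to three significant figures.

Q̄ ≈ 669 W/m²

Solar declination: sin δ = sin ε · sin λ_s = sin 77.60° × sin 22.5° = 0.37376, so δ = +21.947°.
cos H₀ = −tan(+20.1°) tan(+21.947°) = -0.1475, H₀ = 1.7188 rad.
Bracket: H₀ sin φ sin δ + cos φ cos δ sin H₀ = 1.7188×0.34366×0.37376 + 0.93909×0.92753×0.98907 = 0.220774 + 0.861514 = 1.082288.
Q̄ = (S₀/π) × [bracket] = (1941/π) × 1.082288 = 668.7 W/m².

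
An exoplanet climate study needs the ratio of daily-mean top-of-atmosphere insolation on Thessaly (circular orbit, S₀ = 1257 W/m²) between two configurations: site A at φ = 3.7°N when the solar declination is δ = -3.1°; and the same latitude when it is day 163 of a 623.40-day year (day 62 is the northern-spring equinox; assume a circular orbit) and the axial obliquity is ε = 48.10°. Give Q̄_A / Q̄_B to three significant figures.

— Configuration A (φ=+3.7°):
cos H₀ = −tan(+3.7°) tan(-3.100°) = 0.0035, H₀ = 1.5673 rad.
Bracket: H₀ sin φ sin δ + cos φ cos δ sin H₀ = 1.5673×0.06453×-0.05408 + 0.99792×0.99854×0.99999 = -0.005470 + 0.996453 = 0.990983.
Q̄ = (S₀/π) × [bracket] = (1257/π) × 0.990983 = 396.51 W/m².
— Configuration B (φ=+3.7°):
Solar longitude: λ_s = 360° × (163 − 62)/623.40 = 58.325°.
sin δ = sin 48.10° × sin 58.325° = 0.63344, so δ = +39.304°.
cos H₀ = −tan(+3.7°) tan(+39.304°) = -0.0529, H₀ = 1.6238 rad.
Bracket: H₀ sin φ sin δ + cos φ cos δ sin H₀ = 1.6238×0.06453×0.63344 + 0.99792×0.77379×0.99860 = 0.066374 + 0.771099 = 0.837473.
Q̄ = (S₀/π) × [bracket] = (1257/π) × 0.837473 = 335.09 W/m².
Ratio Q̄_A / Q̄_B = 396.51 / 335.09 = 1.183.

Q̄_A / Q̄_B ≈ 1.18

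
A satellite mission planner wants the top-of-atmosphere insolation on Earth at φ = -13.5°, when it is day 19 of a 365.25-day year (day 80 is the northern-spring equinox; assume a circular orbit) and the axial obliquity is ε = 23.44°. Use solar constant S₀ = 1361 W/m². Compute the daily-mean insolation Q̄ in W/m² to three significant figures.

Solar longitude: λ_s = 360° × (19 − 80)/365.25 = -60.123°, i.e. -60.123° + 360° = 299.877°.
sin δ = sin 23.44° × sin 299.877° = -0.34492, so δ = -20.177°.
cos H₀ = −tan(-13.5°) tan(-20.177°) = -0.0882, H₀ = 1.6591 rad.
Bracket: H₀ sin φ sin δ + cos φ cos δ sin H₀ = 1.6591×-0.23345×-0.34492 + 0.97237×0.93863×0.99610 = 0.133593 + 0.909136 = 1.042729.
Q̄ = (S₀/π) × [bracket] = (1361/π) × 1.042729 = 451.7 W/m².

Q̄ ≈ 452 W/m²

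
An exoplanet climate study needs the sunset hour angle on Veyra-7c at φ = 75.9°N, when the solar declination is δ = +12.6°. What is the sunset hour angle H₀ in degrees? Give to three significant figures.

cos H₀ = −tan φ · tan δ = −tan(+75.9°) × tan(+12.600°) = -0.8899, so H₀ = 2.6679 rad = 152.86°.

H₀ = 153°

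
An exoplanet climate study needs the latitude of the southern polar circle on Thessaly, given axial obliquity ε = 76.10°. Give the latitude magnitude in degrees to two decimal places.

The polar circle is the lowest latitude that experiences at least one full rotation of continuous darkness at the northern-summer solstice; it lies at |φ| = 90° − ε = 90° − 76.10° = 13.90°.

13.90°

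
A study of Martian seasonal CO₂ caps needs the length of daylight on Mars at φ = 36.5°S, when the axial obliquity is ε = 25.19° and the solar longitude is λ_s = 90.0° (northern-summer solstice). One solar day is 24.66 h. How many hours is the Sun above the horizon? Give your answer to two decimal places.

Solar declination: sin δ = sin ε · sin λ_s = sin 25.19° × sin 90.0° = 0.42562, so δ = +25.190°.
cos H₀ = −tan φ · tan δ = −tan(-36.5°) × tan(+25.190°) = 0.3480, so H₀ = 1.2153 rad = 69.63°.
Daylight = 2H₀/(2π) × 24.66 h = (1.2153/π) × 24.66 = 9.54 h.

9.54 h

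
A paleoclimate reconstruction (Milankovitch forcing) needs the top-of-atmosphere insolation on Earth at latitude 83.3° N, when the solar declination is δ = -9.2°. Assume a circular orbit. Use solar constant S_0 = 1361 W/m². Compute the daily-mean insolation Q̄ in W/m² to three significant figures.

cos h₀ = −tan(+83.3°) tan(-9.200°) = 1.3787 ≥ 1 ⇒ polar night, h₀ = 0 and Q̄ = 0.

Q̄ ≈ 0.00 W/m²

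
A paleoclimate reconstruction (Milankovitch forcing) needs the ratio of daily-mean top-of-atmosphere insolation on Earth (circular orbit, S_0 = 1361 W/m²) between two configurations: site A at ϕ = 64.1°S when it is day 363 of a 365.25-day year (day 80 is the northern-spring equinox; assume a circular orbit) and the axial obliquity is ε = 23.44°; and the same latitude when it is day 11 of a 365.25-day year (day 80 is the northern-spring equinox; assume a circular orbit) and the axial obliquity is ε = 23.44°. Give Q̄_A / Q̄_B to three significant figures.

— Configuration A (ϕ=-64.1°):
Solar longitude: L_s = 360° × (363 − 80)/365.25 = 278.932°.
sin δ = sin 23.44° × sin 278.932° = -0.39296, so δ = -23.139°.
cos h₀ = −tan(-64.1°) tan(-23.139°) = -0.8801, h₀ = 2.6468 rad.
Bracket: h₀ sin ϕ sin δ + cos ϕ cos δ sin h₀ = 2.6468×-0.89956×-0.39296 + 0.43680×0.91955×0.47483 = 0.935620 + 0.190720 = 1.126340.
Q̄ = (S_0/π) × [bracket] = (1361/π) × 1.126340 = 487.95 W/m².
— Configuration B (ϕ=-64.1°):
Solar longitude: L_s = 360° × (11 − 80)/365.25 = -68.008°, i.e. -68.008° + 360° = 291.992°.
sin δ = sin 23.44° × sin 291.992° = -0.36884, so δ = -21.644°.
cos h₀ = −tan(-64.1°) tan(-21.644°) = -0.8172, h₀ = 2.5274 rad.
Bracket: h₀ sin ϕ sin δ + cos ϕ cos δ sin h₀ = 2.5274×-0.89956×-0.36884 + 0.43680×0.92949×0.57632 = 0.838575 + 0.233987 = 1.072562.
Q̄ = (S_0/π) × [bracket] = (1361/π) × 1.072562 = 464.66 W/m².
Ratio Q̄_A / Q̄_B = 487.95 / 464.66 = 1.050.

Q̄_A / Q̄_B ≈ 1.05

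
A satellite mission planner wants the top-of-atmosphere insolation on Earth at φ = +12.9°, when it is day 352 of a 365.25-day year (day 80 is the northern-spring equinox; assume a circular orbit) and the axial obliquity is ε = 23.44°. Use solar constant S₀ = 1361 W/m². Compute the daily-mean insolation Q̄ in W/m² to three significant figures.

Solar longitude: λ_s = 360° × (352 − 80)/365.25 = 268.090°.
sin δ = sin 23.44° × sin 268.090° = -0.39757, so δ = -23.426°.
cos H₀ = −tan(+12.9°) tan(-23.426°) = 0.0992, H₀ = 1.4714 rad.
Bracket: H₀ sin φ sin δ + cos φ cos δ sin H₀ = 1.4714×0.22325×-0.39757 + 0.97476×0.91757×0.99506 = -0.130598 + 0.889992 = 0.759394.
Q̄ = (S₀/π) × [bracket] = (1361/π) × 0.759394 = 329.0 W/m².

Q̄ ≈ 329 W/m²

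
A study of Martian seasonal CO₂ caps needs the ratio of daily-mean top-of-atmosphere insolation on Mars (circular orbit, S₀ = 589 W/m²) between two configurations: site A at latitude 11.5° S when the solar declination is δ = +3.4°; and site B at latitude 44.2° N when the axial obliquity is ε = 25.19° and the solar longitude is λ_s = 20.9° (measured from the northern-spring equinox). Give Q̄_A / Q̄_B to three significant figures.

— Configuration A (φ=-11.5°):
cos H₀ = −tan(-11.5°) tan(+3.400°) = 0.0121, H₀ = 1.5587 rad.
Bracket: H₀ sin φ sin δ + cos φ cos δ sin H₀ = 1.5587×-0.19937×0.05931 + 0.97992×0.99824×0.99993 = -0.018431 + 0.978127 = 0.959696.
Q̄ = (S₀/π) × [bracket] = (589/π) × 0.959696 = 179.93 W/m².
— Configuration B (φ=+44.2°):
Solar declination: sin δ = sin ε · sin λ_s = sin 25.19° × sin 20.9° = 0.15184, so δ = +8.733°.
cos H₀ = −tan(+44.2°) tan(+8.733°) = -0.1494, H₀ = 1.7207 rad.
Bracket: H₀ sin φ sin δ + cos φ cos δ sin H₀ = 1.7207×0.69717×0.15184 + 0.71691×0.98841×0.98878 = 0.182150 + 0.700651 = 0.882801.
Q̄ = (S₀/π) × [bracket] = (589/π) × 0.882801 = 165.51 W/m².
Ratio Q̄_A / Q̄_B = 179.93 / 165.51 = 1.087.

Q̄_A / Q̄_B ≈ 1.09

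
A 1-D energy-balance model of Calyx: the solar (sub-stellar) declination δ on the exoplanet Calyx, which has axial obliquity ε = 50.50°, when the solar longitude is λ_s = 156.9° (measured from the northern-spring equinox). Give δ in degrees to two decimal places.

sin δ = sin ε · sin λ_s = sin 50.50° × sin 156.9° = 0.302737.
δ = arcsin(0.302737) = +17.62°.

δ = +17.62°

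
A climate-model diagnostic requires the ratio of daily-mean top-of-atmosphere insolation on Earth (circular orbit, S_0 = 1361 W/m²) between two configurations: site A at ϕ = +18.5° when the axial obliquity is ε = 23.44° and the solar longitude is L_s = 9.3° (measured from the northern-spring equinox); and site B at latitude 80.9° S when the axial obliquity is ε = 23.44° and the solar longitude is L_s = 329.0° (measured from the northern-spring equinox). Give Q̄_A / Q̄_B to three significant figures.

— Configuration A (ϕ=+18.5°):
Solar declination: sin δ = sin ε · sin L_s = sin 23.44° × sin 9.3° = 0.06428, so δ = +3.686°.
cos h₀ = −tan(+18.5°) tan(+3.686°) = -0.0216, h₀ = 1.5924 rad.
Bracket: h₀ sin ϕ sin δ + cos ϕ cos δ sin h₀ = 1.5924×0.31730×0.06428 + 0.94832×0.99793×0.99977 = 0.032479 + 0.946139 = 0.978618.
Q̄ = (S_0/π) × [bracket] = (1361/π) × 0.978618 = 423.96 W/m².
— Configuration B (ϕ=-80.9°):
Solar declination: sin δ = sin ε · sin L_s = sin 23.44° × sin 329.0° = -0.20488, so δ = -11.822°.
cos h₀ = −tan(-80.9°) tan(-11.822°) = -1.3068 ≤ −1 ⇒ polar day, h₀ = π.
Bracket: h₀ sin ϕ sin δ + cos ϕ cos δ sin h₀ = 3.1416×-0.98741×-0.20488 + 0.15816×0.97879×0.00000 = 0.635547 + 0.000000 = 0.635547.
Q̄ = (S_0/π) × [bracket] = (1361/π) × 0.635547 = 275.33 W/m².
Ratio Q̄_A / Q̄_B = 423.96 / 275.33 = 1.540.

Q̄_A / Q̄_B ≈ 1.54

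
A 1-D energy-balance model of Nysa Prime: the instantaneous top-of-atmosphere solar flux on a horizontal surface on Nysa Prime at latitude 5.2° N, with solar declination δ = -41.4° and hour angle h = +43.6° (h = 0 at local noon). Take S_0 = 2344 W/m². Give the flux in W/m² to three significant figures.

cos θ_z = sin ϕ sin δ + cos ϕ cos δ cos h = -0.059936 + 0.540974 = 0.481038.
Flux = S_0 · cos θ_z = 2344 × 0.481038 = 1128 W/m².

1.13e+03 W/m²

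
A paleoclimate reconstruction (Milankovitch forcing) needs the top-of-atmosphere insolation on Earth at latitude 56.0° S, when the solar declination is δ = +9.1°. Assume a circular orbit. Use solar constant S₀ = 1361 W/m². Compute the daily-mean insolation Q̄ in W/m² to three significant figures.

cos H₀ = −tan(-56.0°) tan(+9.100°) = 0.2375, H₀ = 1.3310 rad.
Bracket: H₀ sin φ sin δ + cos φ cos δ sin H₀ = 1.3310×-0.82904×0.15816 + 0.55919×0.98741×0.97140 = -0.174522 + 0.536358 = 0.361836.
Q̄ = (S₀/π) × [bracket] = (1361/π) × 0.361836 = 156.8 W/m².

Q̄ ≈ 157 W/m²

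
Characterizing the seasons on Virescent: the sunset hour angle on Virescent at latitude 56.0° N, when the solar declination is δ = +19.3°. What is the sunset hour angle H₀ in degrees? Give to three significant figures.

cos H₀ = −tan φ · tan δ = −tan(+56.0°) × tan(+19.300°) = -0.5192, so H₀ = 2.1167 rad = 121.28°.

H₀ = 121°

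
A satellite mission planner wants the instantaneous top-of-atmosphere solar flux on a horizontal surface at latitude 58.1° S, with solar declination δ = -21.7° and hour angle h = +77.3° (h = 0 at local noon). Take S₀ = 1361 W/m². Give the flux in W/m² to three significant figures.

574 W/m²

cos θ_z = sin φ sin δ + cos φ cos δ cos h = 0.313905 + 0.107942 = 0.421847.
Flux = S₀ · cos θ_z = 1361 × 0.421847 = 574.1 W/m².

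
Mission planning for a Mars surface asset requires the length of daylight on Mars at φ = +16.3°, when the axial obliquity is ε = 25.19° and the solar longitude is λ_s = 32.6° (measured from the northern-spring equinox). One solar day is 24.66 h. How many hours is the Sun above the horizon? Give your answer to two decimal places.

12.87 h

Solar declination: sin δ = sin ε · sin λ_s = sin 25.19° × sin 32.6° = 0.22931, so δ = +13.257°.
cos H₀ = −tan φ · tan δ = −tan(+16.3°) × tan(+13.257°) = -0.0689, so H₀ = 1.6397 rad = 93.95°.
Daylight = 2H₀/(2π) × 24.66 h = (1.6397/π) × 24.66 = 12.87 h.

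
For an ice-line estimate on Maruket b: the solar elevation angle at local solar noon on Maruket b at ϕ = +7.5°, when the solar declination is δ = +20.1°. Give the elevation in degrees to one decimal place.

At local noon the hour angle is zero, so the zenith angle equals |ϕ − δ| = |+7.5° − (+20.100°)| = 12.600°.
Elevation = 90° − 12.600° = 77.4°.

77.4°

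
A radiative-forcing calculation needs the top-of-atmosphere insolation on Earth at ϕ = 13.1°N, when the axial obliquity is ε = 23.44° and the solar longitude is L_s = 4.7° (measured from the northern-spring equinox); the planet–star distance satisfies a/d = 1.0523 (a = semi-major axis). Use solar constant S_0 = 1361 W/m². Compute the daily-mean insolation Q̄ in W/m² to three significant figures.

Solar declination: sin δ = sin ε · sin L_s = sin 23.44° × sin 4.7° = 0.03259, so δ = +1.868°.
cos h₀ = −tan(+13.1°) tan(+1.868°) = -0.0076, h₀ = 1.5784 rad.
Bracket: h₀ sin ϕ sin δ + cos ϕ cos δ sin h₀ = 1.5784×0.22665×0.03259 + 0.97398×0.99947×0.99997 = 0.011659 + 0.973435 = 0.985094.
Inverse-square distance factor (a/d)² = 1.0523² = 1.107335.
Q̄ = (S_0/π) × 1.107335 × [bracket] = (1361/π) × 1.107335 × 0.985094 = 472.6 W/m².

Q̄ ≈ 473 W/m²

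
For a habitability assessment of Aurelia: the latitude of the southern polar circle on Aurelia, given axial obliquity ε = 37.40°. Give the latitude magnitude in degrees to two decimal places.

The polar circle is the lowest latitude that experiences at least one full rotation of continuous darkness at the northern-summer solstice; it lies at |ϕ| = 90° − ε = 90° − 37.40° = 52.60°.

52.60°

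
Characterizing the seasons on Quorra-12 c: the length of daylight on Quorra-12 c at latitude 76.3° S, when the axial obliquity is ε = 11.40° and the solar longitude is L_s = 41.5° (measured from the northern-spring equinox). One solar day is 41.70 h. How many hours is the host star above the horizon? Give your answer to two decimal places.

Solar declination: sin δ = sin ε · sin L_s = sin 11.40° × sin 41.5° = 0.13097, so δ = +7.526°.
cos h₀ = −tan ϕ · tan δ = −tan(-76.3°) × tan(+7.526°) = 0.5419, so h₀ = 0.9981 rad = 57.18°.
Daylight = 2h₀/(2π) × 41.70 h = (0.9981/π) × 41.70 = 13.25 h.

13.25 h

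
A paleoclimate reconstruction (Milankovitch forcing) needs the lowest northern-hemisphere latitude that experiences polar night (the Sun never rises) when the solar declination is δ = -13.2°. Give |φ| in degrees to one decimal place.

Polar night requires cos H₀ = −tan φ tan δ ≥ 1, i.e. tan φ tan δ ≤ −1.
The boundary is |tan φ| · |tan δ| = 1, so |φ| = 90° − |δ| = 90° − 13.2° = 76.8° in the northern hemisphere.

|φ| = 76.8°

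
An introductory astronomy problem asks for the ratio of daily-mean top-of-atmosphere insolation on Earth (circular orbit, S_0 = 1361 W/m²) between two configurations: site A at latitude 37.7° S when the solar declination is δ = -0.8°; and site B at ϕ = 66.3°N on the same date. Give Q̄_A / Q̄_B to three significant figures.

Q̄_A / Q̄_B ≈ 2.11

— Configuration A (ϕ=-37.7°):
cos h₀ = −tan(-37.7°) tan(-0.800°) = -0.0108, h₀ = 1.5816 rad.
Bracket: h₀ sin ϕ sin δ + cos ϕ cos δ sin h₀ = 1.5816×-0.61153×-0.01396 + 0.79122×0.99990×0.99994 = 0.013502 + 0.791093 = 0.804595.
Q̄ = (S_0/π) × [bracket] = (1361/π) × 0.804595 = 348.57 W/m².
— Configuration B (ϕ=+66.3°):
cos h₀ = −tan(+66.3°) tan(-0.800°) = 0.0318, h₀ = 1.5390 rad.
Bracket: h₀ sin ϕ sin δ + cos ϕ cos δ sin h₀ = 1.5390×0.91566×-0.01396 + 0.40195×0.99990×0.99949 = -0.019672 + 0.401705 = 0.382033.
Q̄ = (S_0/π) × [bracket] = (1361/π) × 0.382033 = 165.50 W/m².
Ratio Q̄_A / Q̄_B = 348.57 / 165.50 = 2.106.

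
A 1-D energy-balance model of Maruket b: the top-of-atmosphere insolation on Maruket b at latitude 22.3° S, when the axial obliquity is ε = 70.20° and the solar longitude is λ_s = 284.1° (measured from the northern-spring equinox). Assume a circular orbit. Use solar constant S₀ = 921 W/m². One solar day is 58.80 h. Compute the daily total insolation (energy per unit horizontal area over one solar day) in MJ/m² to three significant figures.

Solar declination: sin δ = sin ε · sin λ_s = sin 70.20° × sin 284.1° = -0.91253, so δ = -65.858°.
cos H₀ = −tan(-22.3°) tan(-65.858°) = -0.9151, H₀ = 2.7264 rad.
Bracket: H₀ sin φ sin δ + cos φ cos δ sin H₀ = 2.7264×-0.37946×-0.91253 + 0.92521×0.40900×0.40333 = 0.944067 + 0.152624 = 1.096691.
Q̄ = (S₀/π) × [bracket] = (921/π) × 1.096691 = 321.51 W/m².
Daily total = Q̄ × 58.80 h × 3600 s/h = 321.51 × 58.80 × 3600 / 10⁶ = 68.06 MJ/m².

68.1 MJ/m²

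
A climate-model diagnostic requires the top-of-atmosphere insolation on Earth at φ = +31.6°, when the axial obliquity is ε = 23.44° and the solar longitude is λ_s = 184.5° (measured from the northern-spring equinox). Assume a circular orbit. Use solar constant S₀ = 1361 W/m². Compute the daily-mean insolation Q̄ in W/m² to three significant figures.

Q̄ ≈ 358 W/m²

Solar declination: sin δ = sin ε · sin λ_s = sin 23.44° × sin 184.5° = -0.03121, so δ = -1.788°.
cos H₀ = −tan(+31.6°) tan(-1.788°) = 0.0192, H₀ = 1.5516 rad.
Bracket: H₀ sin φ sin δ + cos φ cos δ sin H₀ = 1.5516×0.52399×-0.03121 + 0.85173×0.99951×0.99982 = -0.025374 + 0.851159 = 0.825785.
Q̄ = (S₀/π) × [bracket] = (1361/π) × 0.825785 = 357.7 W/m².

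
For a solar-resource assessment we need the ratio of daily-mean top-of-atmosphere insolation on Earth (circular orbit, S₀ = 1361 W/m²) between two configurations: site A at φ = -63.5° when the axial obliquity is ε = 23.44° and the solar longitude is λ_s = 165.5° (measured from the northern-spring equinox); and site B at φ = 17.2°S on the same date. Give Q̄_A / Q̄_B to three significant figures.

— Configuration A (φ=-63.5°):
Solar declination: sin δ = sin ε · sin λ_s = sin 23.44° × sin 165.5° = 0.09960, so δ = +5.716°.
cos H₀ = −tan(-63.5°) tan(+5.716°) = 0.2008, H₀ = 1.3687 rad.
Bracket: H₀ sin φ sin δ + cos φ cos δ sin H₀ = 1.3687×-0.89493×0.09960 + 0.44620×0.99503×0.97964 = -0.121999 + 0.434943 = 0.312944.
Q̄ = (S₀/π) × [bracket] = (1361/π) × 0.312944 = 135.57 W/m².
— Configuration B (φ=-17.2°):
cos H₀ = −tan(-17.2°) tan(+5.716°) = 0.0310, H₀ = 1.5398 rad.
Bracket: H₀ sin φ sin δ + cos φ cos δ sin H₀ = 1.5398×-0.29571×0.09960 + 0.95528×0.99503×0.99952 = -0.045351 + 0.950076 = 0.904725.
Q̄ = (S₀/π) × [bracket] = (1361/π) × 0.904725 = 391.94 W/m².
Ratio Q̄_A / Q̄_B = 135.57 / 391.94 = 0.3459.

Q̄_A / Q̄_B ≈ 0.346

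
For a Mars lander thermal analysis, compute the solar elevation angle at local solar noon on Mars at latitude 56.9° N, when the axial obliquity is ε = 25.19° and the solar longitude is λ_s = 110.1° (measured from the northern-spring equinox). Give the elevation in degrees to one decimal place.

Solar declination: sin δ = sin ε · sin λ_s = sin 25.19° × sin 110.1° = 0.39970, so δ = +23.559°.
At local noon the hour angle is zero, so the zenith angle equals |φ − δ| = |+56.9° − (+23.559°)| = 33.341°.
Elevation = 90° − 33.341° = 56.7°.

56.7°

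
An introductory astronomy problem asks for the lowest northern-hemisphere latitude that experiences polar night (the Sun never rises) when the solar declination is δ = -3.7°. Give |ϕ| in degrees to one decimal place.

Polar night requires cos h₀ = −tan ϕ tan δ ≥ 1, i.e. tan ϕ tan δ ≤ −1.
The boundary is |tan ϕ| · |tan δ| = 1, so |ϕ| = 90° − |δ| = 90° − 3.7° = 86.3° in the northern hemisphere.

|ϕ| = 86.3°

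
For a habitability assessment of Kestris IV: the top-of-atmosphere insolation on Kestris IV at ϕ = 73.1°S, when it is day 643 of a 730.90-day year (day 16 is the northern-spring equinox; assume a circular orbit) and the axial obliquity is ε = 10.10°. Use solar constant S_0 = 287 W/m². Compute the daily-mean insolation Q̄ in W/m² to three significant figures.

Solar longitude: L_s = 360° × (643 − 16)/730.90 = 308.825°.
sin δ = sin 10.10° × sin 308.825° = -0.13662, so δ = -7.852°.
cos h₀ = −tan(-73.1°) tan(-7.852°) = -0.4539, h₀ = 2.0420 rad.
Bracket: h₀ sin ϕ sin δ + cos ϕ cos δ sin h₀ = 2.0420×-0.95681×-0.13662 + 0.29070×0.99062×0.89104 = 0.266929 + 0.256596 = 0.523525.
Q̄ = (S_0/π) × [bracket] = (287/π) × 0.523525 = 47.83 W/m².

Q̄ ≈ 47.8 W/m²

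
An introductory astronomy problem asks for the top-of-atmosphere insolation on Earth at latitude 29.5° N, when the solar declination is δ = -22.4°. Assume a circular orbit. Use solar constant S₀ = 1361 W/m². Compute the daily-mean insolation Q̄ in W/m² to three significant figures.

cos H₀ = −tan(+29.5°) tan(-22.400°) = 0.2332, H₀ = 1.3354 rad.
Bracket: H₀ sin φ sin δ + cos φ cos δ sin H₀ = 1.3354×0.49242×-0.38107 + 0.87036×0.92455×0.97243 = -0.250583 + 0.782506 = 0.531923.
Q̄ = (S₀/π) × [bracket] = (1361/π) × 0.531923 = 230.4 W/m².

Q̄ ≈ 230 W/m²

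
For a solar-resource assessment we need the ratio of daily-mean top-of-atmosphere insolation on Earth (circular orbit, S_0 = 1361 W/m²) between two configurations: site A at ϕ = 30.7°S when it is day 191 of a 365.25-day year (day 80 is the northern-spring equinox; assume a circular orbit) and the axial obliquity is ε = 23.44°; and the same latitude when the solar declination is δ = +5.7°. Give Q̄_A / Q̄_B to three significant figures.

Q̄_A / Q̄_B ≈ 0.668

— Configuration A (ϕ=-30.7°):
Solar longitude: L_s = 360° × (191 − 80)/365.25 = 109.405°.
sin δ = sin 23.44° × sin 109.405° = 0.37519, so δ = +22.036°.
cos h₀ = −tan(-30.7°) tan(+22.036°) = 0.2403, h₀ = 1.3281 rad.
Bracket: h₀ sin ϕ sin δ + cos ϕ cos δ sin h₀ = 1.3281×-0.51054×0.37519 + 0.85985×0.92695×0.97069 = -0.254397 + 0.773677 = 0.519280.
Q̄ = (S_0/π) × [bracket] = (1361/π) × 0.519280 = 224.96 W/m².
— Configuration B (ϕ=-30.7°):
cos h₀ = −tan(-30.7°) tan(+5.700°) = 0.0593, h₀ = 1.5115 rad.
Bracket: h₀ sin ϕ sin δ + cos ϕ cos δ sin h₀ = 1.5115×-0.51054×0.09932 + 0.85985×0.99506×0.99824 = -0.076643 + 0.854096 = 0.777453.
Q̄ = (S_0/π) × [bracket] = (1361/π) × 0.777453 = 336.81 W/m².
Ratio Q̄_A / Q̄_B = 224.96 / 336.81 = 0.6679.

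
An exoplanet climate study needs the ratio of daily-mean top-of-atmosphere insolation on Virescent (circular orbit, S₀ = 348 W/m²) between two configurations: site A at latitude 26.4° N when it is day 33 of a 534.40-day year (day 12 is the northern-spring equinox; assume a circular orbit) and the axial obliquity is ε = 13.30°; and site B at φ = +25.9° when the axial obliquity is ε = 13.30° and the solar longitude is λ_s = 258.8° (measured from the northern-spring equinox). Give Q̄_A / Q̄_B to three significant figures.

— Configuration A (φ=+26.4°):
Solar longitude: λ_s = 360° × (33 − 12)/534.40 = 14.147°.
sin δ = sin 13.30° × sin 14.147° = 0.05623, so δ = +3.223°.
cos H₀ = −tan(+26.4°) tan(+3.223°) = -0.0280, H₀ = 1.5988 rad.
Bracket: H₀ sin φ sin δ + cos φ cos δ sin H₀ = 1.5988×0.44464×0.05623 + 0.89571×0.99842×0.99961 = 0.039973 + 0.893946 = 0.933919.
Q̄ = (S₀/π) × [bracket] = (348/π) × 0.933919 = 103.45 W/m².
— Configuration B (φ=+25.9°):
Solar declination: sin δ = sin ε · sin λ_s = sin 13.30° × sin 258.8° = -0.22567, so δ = -13.042°.
cos H₀ = −tan(+25.9°) tan(-13.042°) = 0.1125, H₀ = 1.4581 rad.
Bracket: H₀ sin φ sin δ + cos φ cos δ sin H₀ = 1.4581×0.43680×-0.22567 + 0.89956×0.97420×0.99365 = -0.143729 + 0.870787 = 0.727058.
Q̄ = (S₀/π) × [bracket] = (348/π) × 0.727058 = 80.538 W/m².
Ratio Q̄_A / Q̄_B = 103.45 / 80.538 = 1.284.

Q̄_A / Q̄_B ≈ 1.28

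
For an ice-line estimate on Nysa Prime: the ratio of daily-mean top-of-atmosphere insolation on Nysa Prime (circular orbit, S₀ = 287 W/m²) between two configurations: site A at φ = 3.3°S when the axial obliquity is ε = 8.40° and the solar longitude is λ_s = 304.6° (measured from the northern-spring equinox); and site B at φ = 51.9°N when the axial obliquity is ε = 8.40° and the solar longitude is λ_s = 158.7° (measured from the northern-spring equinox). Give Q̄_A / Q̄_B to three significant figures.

Q̄_A / Q̄_B ≈ 1.47

— Configuration A (φ=-3.3°):
Solar declination: sin δ = sin ε · sin λ_s = sin 8.40° × sin 304.6° = -0.12025, so δ = -6.906°.
cos H₀ = −tan(-3.3°) tan(-6.906°) = -0.0070, H₀ = 1.5778 rad.
Bracket: H₀ sin φ sin δ + cos φ cos δ sin H₀ = 1.5778×-0.05756×-0.12025 + 0.99834×0.99274×0.99998 = 0.010921 + 0.991072 = 1.001993.
Q̄ = (S₀/π) × [bracket] = (287/π) × 1.001993 = 91.537 W/m².
— Configuration B (φ=+51.9°):
Solar declination: sin δ = sin ε · sin λ_s = sin 8.40° × sin 158.7° = 0.05306, so δ = +3.042°.
cos H₀ = −tan(+51.9°) tan(+3.042°) = -0.0678, H₀ = 1.6386 rad.
Bracket: H₀ sin φ sin δ + cos φ cos δ sin H₀ = 1.6386×0.78694×0.05306 + 0.61704×0.99859×0.99770 = 0.068420 + 0.614753 = 0.683173.
Q̄ = (S₀/π) × [bracket] = (287/π) × 0.683173 = 62.411 W/m².
Ratio Q̄_A / Q̄_B = 91.537 / 62.411 = 1.467.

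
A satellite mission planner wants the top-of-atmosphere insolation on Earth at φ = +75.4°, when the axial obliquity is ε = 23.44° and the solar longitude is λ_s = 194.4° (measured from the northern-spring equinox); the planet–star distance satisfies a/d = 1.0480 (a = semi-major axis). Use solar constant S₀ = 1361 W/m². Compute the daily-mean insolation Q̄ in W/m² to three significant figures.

Q̄ ≈ 56.6 W/m²

Solar declination: sin δ = sin ε · sin λ_s = sin 23.44° × sin 194.4° = -0.09893, so δ = -5.677°.
cos H₀ = −tan(+75.4°) tan(-5.677°) = 0.3817, H₀ = 1.1792 rad.
Bracket: H₀ sin φ sin δ + cos φ cos δ sin H₀ = 1.1792×0.96771×-0.09893 + 0.25207×0.99509×0.92430 = -0.112891 + 0.231844 = 0.118953.
Inverse-square distance factor (a/d)² = 1.0480² = 1.098304.
Q̄ = (S₀/π) × 1.098304 × [bracket] = (1361/π) × 1.098304 × 0.118953 = 56.60 W/m².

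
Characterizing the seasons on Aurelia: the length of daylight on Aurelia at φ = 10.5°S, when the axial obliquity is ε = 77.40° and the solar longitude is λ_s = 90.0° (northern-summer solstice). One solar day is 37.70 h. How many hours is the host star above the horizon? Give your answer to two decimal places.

Solar declination: sin δ = sin ε · sin λ_s = sin 77.40° × sin 90.0° = 0.97592, so δ = +77.400°.
cos H₀ = −tan φ · tan δ = −tan(-10.5°) × tan(+77.400°) = 0.8292, so H₀ = 0.5932 rad = 33.99°.
Daylight = 2H₀/(2π) × 37.70 h = (0.5932/π) × 37.70 = 7.12 h.

7.12 h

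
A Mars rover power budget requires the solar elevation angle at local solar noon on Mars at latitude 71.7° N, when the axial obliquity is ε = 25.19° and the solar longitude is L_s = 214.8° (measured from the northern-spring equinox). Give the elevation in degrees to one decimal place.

4.2°

Solar declination: sin δ = sin ε · sin L_s = sin 25.19° × sin 214.8° = -0.24291, so δ = -14.058°.
At local noon the hour angle is zero, so the zenith angle equals |ϕ − δ| = |+71.7° − (-14.058°)| = 85.758°.
Elevation = 90° − 85.758° = 4.2°.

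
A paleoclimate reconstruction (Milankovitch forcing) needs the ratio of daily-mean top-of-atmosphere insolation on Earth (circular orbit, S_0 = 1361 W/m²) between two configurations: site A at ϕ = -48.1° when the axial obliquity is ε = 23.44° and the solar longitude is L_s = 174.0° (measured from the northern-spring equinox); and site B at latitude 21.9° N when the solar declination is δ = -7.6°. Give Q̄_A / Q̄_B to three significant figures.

— Configuration A (ϕ=-48.1°):
Solar declination: sin δ = sin ε · sin L_s = sin 23.44° × sin 174.0° = 0.04158, so δ = +2.383°.
cos h₀ = −tan(-48.1°) tan(+2.383°) = 0.0464, h₀ = 1.5244 rad.
Bracket: h₀ sin ϕ sin δ + cos ϕ cos δ sin h₀ = 1.5244×-0.74431×0.04158 + 0.66783×0.99914×0.99892 = -0.047178 + 0.666535 = 0.619357.
Q̄ = (S_0/π) × [bracket] = (1361/π) × 0.619357 = 268.32 W/m².
— Configuration B (ϕ=+21.9°):
cos h₀ = −tan(+21.9°) tan(-7.600°) = 0.0536, h₀ = 1.5171 rad.
Bracket: h₀ sin ϕ sin δ + cos ϕ cos δ sin h₀ = 1.5171×0.37299×-0.13226 + 0.92784×0.99122×0.99856 = -0.074841 + 0.918369 = 0.843528.
Q̄ = (S_0/π) × [bracket] = (1361/π) × 0.843528 = 365.43 W/m².
Ratio Q̄_A / Q̄_B = 268.32 / 365.43 = 0.7343.

Q̄_A / Q̄_B ≈ 0.734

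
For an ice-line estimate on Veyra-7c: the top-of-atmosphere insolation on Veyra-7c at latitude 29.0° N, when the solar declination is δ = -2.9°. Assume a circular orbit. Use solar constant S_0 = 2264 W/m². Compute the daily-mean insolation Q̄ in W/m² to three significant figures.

cos h₀ = −tan(+29.0°) tan(-2.900°) = 0.0281, h₀ = 1.5427 rad.
Bracket: h₀ sin ϕ sin δ + cos ϕ cos δ sin h₀ = 1.5427×0.48481×-0.05059 + 0.87462×0.99872×0.99961 = -0.037837 + 0.873160 = 0.835323.
Q̄ = (S_0/π) × [bracket] = (2264/π) × 0.835323 = 602.0 W/m².

Q̄ ≈ 602 W/m²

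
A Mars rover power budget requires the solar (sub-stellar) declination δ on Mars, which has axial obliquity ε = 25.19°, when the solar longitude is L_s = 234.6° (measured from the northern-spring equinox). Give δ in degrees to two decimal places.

δ = -20.30°

sin δ = sin ε · sin L_s = sin 25.19° × sin 234.6° = -0.346936.
δ = arcsin(-0.346936) = -20.30°.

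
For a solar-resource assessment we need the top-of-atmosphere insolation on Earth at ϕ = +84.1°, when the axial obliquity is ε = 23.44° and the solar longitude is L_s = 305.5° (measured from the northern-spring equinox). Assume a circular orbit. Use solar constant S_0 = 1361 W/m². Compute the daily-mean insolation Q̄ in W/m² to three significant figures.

Solar declination: sin δ = sin ε · sin L_s = sin 23.44° × sin 305.5° = -0.32385, so δ = -18.896°.
cos h₀ = −tan(+84.1°) tan(-18.896°) = 3.3123 ≥ 1 ⇒ polar night, h₀ = 0 and Q̄ = 0.

Q̄ ≈ 0.00 W/m²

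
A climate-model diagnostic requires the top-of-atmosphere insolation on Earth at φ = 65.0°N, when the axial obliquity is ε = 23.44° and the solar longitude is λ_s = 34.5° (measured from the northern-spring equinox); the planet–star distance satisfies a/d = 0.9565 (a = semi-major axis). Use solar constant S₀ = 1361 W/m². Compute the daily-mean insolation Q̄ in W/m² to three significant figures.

Q̄ ≈ 311 W/m²

Solar declination: sin δ = sin ε · sin λ_s = sin 23.44° × sin 34.5° = 0.22531, so δ = +13.021°.
cos H₀ = −tan(+65.0°) tan(+13.021°) = -0.4959, H₀ = 2.0897 rad.
Bracket: H₀ sin φ sin δ + cos φ cos δ sin H₀ = 2.0897×0.90631×0.22531 + 0.42262×0.97429×0.86836 = 0.426718 + 0.357551 = 0.784269.
Inverse-square distance factor (a/d)² = 0.9565² = 0.914892.
Q̄ = (S₀/π) × 0.914892 × [bracket] = (1361/π) × 0.914892 × 0.784269 = 310.8 W/m².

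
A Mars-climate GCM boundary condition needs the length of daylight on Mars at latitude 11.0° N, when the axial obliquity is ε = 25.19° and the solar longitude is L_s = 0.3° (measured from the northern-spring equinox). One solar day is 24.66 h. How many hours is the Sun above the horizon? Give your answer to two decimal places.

12.33 h

Solar declination: sin δ = sin ε · sin L_s = sin 25.19° × sin 0.3° = 0.00223, so δ = +0.128°.
cos h₀ = −tan ϕ · tan δ = −tan(+11.0°) × tan(+0.128°) = -0.0004, so h₀ = 1.5712 rad = 90.02°.
Daylight = 2h₀/(2π) × 24.66 h = (1.5712/π) × 24.66 = 12.33 h.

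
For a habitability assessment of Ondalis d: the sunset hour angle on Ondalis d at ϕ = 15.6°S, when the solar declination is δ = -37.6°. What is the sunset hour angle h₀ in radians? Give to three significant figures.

h₀ = 1.79 rad

cos h₀ = −tan ϕ · tan δ = −tan(-15.6°) × tan(-37.600°) = -0.2150, so h₀ = 1.7875 rad = 102.42°.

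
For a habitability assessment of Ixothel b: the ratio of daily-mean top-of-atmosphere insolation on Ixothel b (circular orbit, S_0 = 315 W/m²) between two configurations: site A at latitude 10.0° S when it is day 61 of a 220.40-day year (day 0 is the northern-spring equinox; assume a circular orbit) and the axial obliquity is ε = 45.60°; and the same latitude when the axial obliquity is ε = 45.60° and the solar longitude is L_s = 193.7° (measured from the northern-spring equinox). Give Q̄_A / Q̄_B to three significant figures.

Q̄_A / Q̄_B ≈ 0.509

— Configuration A (ϕ=-10.0°):
Solar longitude: L_s = 360° × (61 − 0)/220.40 = 99.637°.
sin δ = sin 45.60° × sin 99.637° = 0.70439, so δ = +44.780°.
cos h₀ = −tan(-10.0°) tan(+44.780°) = 0.1750, h₀ = 1.3949 rad.
Bracket: h₀ sin ϕ sin δ + cos ϕ cos δ sin h₀ = 1.3949×-0.17365×0.70439 + 0.98481×0.70981×0.98457 = -0.170620 + 0.688242 = 0.517622.
Q̄ = (S_0/π) × [bracket] = (315/π) × 0.517622 = 51.901 W/m².
— Configuration B (ϕ=-10.0°):
Solar declination: sin δ = sin ε · sin L_s = sin 45.60° × sin 193.7° = -0.16921, so δ = -9.742°.
cos h₀ = −tan(-10.0°) tan(-9.742°) = -0.0303, h₀ = 1.6011 rad.
Bracket: h₀ sin ϕ sin δ + cos ϕ cos δ sin h₀ = 1.6011×-0.17365×-0.16921 + 0.98481×0.98558×0.99954 = 0.047046 + 0.970163 = 1.017209.
Q̄ = (S_0/π) × [bracket] = (315/π) × 1.017209 = 101.99 W/m².
Ratio Q̄_A / Q̄_B = 51.901 / 101.99 = 0.5089.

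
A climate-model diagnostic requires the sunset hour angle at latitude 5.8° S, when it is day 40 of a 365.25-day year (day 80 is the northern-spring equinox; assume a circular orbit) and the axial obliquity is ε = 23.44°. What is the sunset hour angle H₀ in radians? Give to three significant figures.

H₀ = 1.60 rad

Solar longitude: λ_s = 360° × (40 − 80)/365.25 = -39.425°, i.e. -39.425° + 360° = 320.575°.
sin δ = sin 23.44° × sin 320.575° = -0.25262, so δ = -14.633°.
cos H₀ = −tan φ · tan δ = −tan(-5.8°) × tan(-14.633°) = -0.0265, so H₀ = 1.5973 rad = 91.52°.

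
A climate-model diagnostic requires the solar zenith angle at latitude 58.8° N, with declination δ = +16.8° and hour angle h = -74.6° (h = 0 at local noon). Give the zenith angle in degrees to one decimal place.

θ_z = 67.7°

cos θ_z = sin φ sin δ + cos φ cos δ cos h = 0.247227 + 0.131694 = 0.378921.
θ_z = arccos(0.378921) = 67.7°.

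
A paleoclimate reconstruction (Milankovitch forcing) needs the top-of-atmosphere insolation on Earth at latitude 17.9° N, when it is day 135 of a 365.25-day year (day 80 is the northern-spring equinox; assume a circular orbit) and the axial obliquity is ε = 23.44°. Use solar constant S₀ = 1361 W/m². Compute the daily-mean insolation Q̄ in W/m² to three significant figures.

Q̄ ≈ 460 W/m²

Solar longitude: λ_s = 360° × (135 − 80)/365.25 = 54.209°.
sin δ = sin 23.44° × sin 54.209° = 0.32267, so δ = +18.824°.
cos H₀ = −tan(+17.9°) tan(+18.824°) = -0.1101, H₀ = 1.6811 rad.
Bracket: H₀ sin φ sin δ + cos φ cos δ sin H₀ = 1.6811×0.30736×0.32267 + 0.95159×0.94651×0.99392 = 0.166725 + 0.895213 = 1.061938.
Q̄ = (S₀/π) × [bracket] = (1361/π) × 1.061938 = 460.1 W/m².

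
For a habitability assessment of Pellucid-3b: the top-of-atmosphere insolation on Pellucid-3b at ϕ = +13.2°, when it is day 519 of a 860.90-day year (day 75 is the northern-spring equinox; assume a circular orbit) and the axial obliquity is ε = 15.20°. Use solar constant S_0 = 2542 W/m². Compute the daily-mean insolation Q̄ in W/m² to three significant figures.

Q̄ ≈ 780 W/m²

Solar longitude: L_s = 360° × (519 − 75)/860.90 = 185.666°.
sin δ = sin 15.20° × sin 185.666° = -0.02589, so δ = -1.483°.
cos h₀ = −tan(+13.2°) tan(-1.483°) = 0.0061, h₀ = 1.5647 rad.
Bracket: h₀ sin ϕ sin δ + cos ϕ cos δ sin h₀ = 1.5647×0.22835×-0.02589 + 0.97358×0.99966×0.99998 = -0.009250 + 0.973230 = 0.963980.
Q̄ = (S_0/π) × [bracket] = (2542/π) × 0.963980 = 780.0 W/m².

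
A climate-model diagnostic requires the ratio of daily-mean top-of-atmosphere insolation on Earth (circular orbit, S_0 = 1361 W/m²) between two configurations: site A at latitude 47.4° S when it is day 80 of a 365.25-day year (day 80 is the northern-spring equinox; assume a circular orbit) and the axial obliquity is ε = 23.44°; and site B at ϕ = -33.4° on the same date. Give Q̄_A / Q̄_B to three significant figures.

— Configuration A (ϕ=-47.4°):
Solar longitude: L_s = 360° × (80 − 80)/365.25 = 0.000°.
sin δ = sin 23.44° × sin 0.000° = 0.00000, so δ = +0.000°.
cos h₀ = −tan(-47.4°) tan(+0.000°) = 0.0000, h₀ = 1.5708 rad.
Bracket: h₀ sin ϕ sin δ + cos ϕ cos δ sin h₀ = 1.5708×-0.73610×0.00000 + 0.67688×1.00000×1.00000 = -0.000000 + 0.676880 = 0.676880.
Q̄ = (S_0/π) × [bracket] = (1361/π) × 0.676880 = 293.24 W/m².
— Configuration B (ϕ=-33.4°):
cos h₀ = −tan(-33.4°) tan(+0.000°) = 0.0000, h₀ = 1.5708 rad.
Bracket: h₀ sin ϕ sin δ + cos ϕ cos δ sin h₀ = 1.5708×-0.55048×0.00000 + 0.83485×1.00000×1.00000 = -0.000000 + 0.834850 = 0.834850.
Q̄ = (S_0/π) × [bracket] = (1361/π) × 0.834850 = 361.67 W/m².
Ratio Q̄_A / Q̄_B = 293.24 / 361.67 = 0.8108.

Q̄_A / Q̄_B ≈ 0.811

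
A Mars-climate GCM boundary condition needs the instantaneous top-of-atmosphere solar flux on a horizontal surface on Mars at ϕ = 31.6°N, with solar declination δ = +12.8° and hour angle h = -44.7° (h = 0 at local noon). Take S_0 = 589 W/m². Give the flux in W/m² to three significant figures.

cos θ_z = sin ϕ sin δ + cos ϕ cos δ cos h = 0.116088 + 0.590362 = 0.706450.
Flux = S_0 · cos θ_z = 589 × 0.706450 = 416.1 W/m².

416 W/m²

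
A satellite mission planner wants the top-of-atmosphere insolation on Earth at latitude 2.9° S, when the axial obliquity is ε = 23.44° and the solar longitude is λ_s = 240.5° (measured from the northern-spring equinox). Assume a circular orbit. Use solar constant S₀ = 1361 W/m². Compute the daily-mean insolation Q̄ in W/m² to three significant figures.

Q̄ ≈ 418 W/m²

Solar declination: sin δ = sin ε · sin λ_s = sin 23.44° × sin 240.5° = -0.34622, so δ = -20.256°.
cos H₀ = −tan(-2.9°) tan(-20.256°) = -0.0187, H₀ = 1.5895 rad.
Bracket: H₀ sin φ sin δ + cos φ cos δ sin H₀ = 1.5895×-0.05059×-0.34622 + 0.99872×0.93815×0.99983 = 0.027841 + 0.936790 = 0.964631.
Q̄ = (S₀/π) × [bracket] = (1361/π) × 0.964631 = 417.9 W/m².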